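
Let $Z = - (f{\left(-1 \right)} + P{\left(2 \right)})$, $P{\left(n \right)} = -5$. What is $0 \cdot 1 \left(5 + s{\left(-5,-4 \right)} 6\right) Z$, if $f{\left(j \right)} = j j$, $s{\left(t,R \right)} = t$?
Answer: $0$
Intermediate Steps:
$f{\left(j \right)} = j^{2}$
$Z = 4$ ($Z = - (\left(-1\right)^{2} - 5) = - (1 - 5) = \left(-1\right) \left(-4\right) = 4$)
$0 \cdot 1 \left(5 + s{\left(-5,-4 \right)} 6\right) Z = 0 \cdot 1 \left(5 - 30\right) 4 = 0 \left(5 - 30\right) 4 = 0 \left(-25\right) 4 = 0 \cdot 4 = 0$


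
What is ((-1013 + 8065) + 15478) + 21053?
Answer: 43583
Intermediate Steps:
((-1013 + 8065) + 15478) + 21053 = (7052 + 15478) + 21053 = 22530 + 21053 = 43583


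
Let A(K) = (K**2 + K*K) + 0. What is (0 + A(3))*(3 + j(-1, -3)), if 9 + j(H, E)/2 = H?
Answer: -306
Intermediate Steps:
j(H, E) = -18 + 2*H
A(K) = 2*K**2 (A(K) = (K**2 + K**2) + 0 = 2*K**2 + 0 = 2*K**2)
(0 + A(3))*(3 + j(-1, -3)) = (0 + 2*3**2)*(3 + (-18 + 2*(-1))) = (0 + 2*9)*(3 + (-18 - 2)) = (0 + 18)*(3 - 20) = 18*(-17) = -306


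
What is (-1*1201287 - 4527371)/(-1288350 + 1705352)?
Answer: -2864329/208501 ≈ -13.738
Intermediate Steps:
(-1*1201287 - 4527371)/(-1288350 + 1705352) = (-1201287 - 4527371)/417002 = -5728658*1/417002 = -2864329/208501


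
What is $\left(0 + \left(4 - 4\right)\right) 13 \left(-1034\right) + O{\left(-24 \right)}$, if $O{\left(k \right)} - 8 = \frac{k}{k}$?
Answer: $9$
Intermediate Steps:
$O{\left(k \right)} = 9$ ($O{\left(k \right)} = 8 + \frac{k}{k} = 8 + 1 = 9$)
$\left(0 + \left(4 - 4\right)\right) 13 \left(-1034\right) + O{\left(-24 \right)} = \left(0 + \left(4 - 4\right)\right) 13 \left(-1034\right) + 9 = \left(0 + 0\right) 13 \left(-1034\right) + 9 = 0 \cdot 13 \left(-1034\right) + 9 = 0 \left(-1034\right) + 9 = 0 + 9 = 9$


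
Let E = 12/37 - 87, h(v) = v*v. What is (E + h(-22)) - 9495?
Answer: -336614/37 ≈ -9097.7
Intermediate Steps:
h(v) = v²
E = -3207/37 (E = 12*(1/37) - 87 = 12/37 - 87 = -3207/37 ≈ -86.676)
(E + h(-22)) - 9495 = (-3207/37 + (-22)²) - 9495 = (-3207/37 + 484) - 9495 = 14701/37 - 9495 = -336614/37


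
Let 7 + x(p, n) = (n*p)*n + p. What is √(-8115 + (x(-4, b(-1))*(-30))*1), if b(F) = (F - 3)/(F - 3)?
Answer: I*√7665 ≈ 87.55*I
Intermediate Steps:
b(F) = 1 (b(F) = (-3 + F)/(-3 + F) = 1)
x(p, n) = -7 + p + p*n² (x(p, n) = -7 + ((n*p)*n + p) = -7 + (p*n² + p) = -7 + (p + p*n²) = -7 + p + p*n²)
√(-8115 + (x(-4, b(-1))*(-30))*1) = √(-8115 + ((-7 - 4 - 4*1²)*(-30))*1) = √(-8115 + ((-7 - 4 - 4*1)*(-30))*1) = √(-8115 + ((-7 - 4 - 4)*(-30))*1) = √(-8115 - 15*(-30)*1) = √(-8115 + 450*1) = √(-8115 + 450) = √(-7665) = I*√7665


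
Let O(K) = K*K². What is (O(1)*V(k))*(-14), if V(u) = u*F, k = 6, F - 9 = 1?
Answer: -840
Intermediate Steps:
F = 10 (F = 9 + 1 = 10)
V(u) = 10*u (V(u) = u*10 = 10*u)
O(K) = K³
(O(1)*V(k))*(-14) = (1³*(10*6))*(-14) = (1*60)*(-14) = 60*(-14) = -840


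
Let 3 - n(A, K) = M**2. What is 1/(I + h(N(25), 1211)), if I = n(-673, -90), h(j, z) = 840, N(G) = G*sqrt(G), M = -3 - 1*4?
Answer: 1/794 ≈ 0.0012594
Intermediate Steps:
M = -7 (M = -3 - 4 = -7)
N(G) = G**(3/2)
n(A, K) = -46 (n(A, K) = 3 - 1*(-7)**2 = 3 - 1*49 = 3 - 49 = -46)
I = -46
1/(I + h(N(25), 1211)) = 1/(-46 + 840) = 1/794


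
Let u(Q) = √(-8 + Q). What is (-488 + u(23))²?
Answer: (488 - √15)² ≈ 2.3438e+5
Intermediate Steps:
(-488 + u(23))² = (-488 + √(-8 + 23))² = (-488 + √15)²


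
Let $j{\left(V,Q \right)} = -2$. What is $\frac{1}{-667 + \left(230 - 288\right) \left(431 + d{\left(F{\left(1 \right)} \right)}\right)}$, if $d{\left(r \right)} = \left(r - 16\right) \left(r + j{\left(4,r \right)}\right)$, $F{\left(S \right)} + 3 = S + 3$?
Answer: $- \frac{1}{26535} \approx -3.7686 \cdot 10^{-5}$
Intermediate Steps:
$F{\left(S \right)} = S$ ($F{\left(S \right)} = -3 + \left(S + 3\right) = -3 + \left(3 + S\right) = S$)
$d{\left(r \right)} = \left(-16 + r\right) \left(-2 + r\right)$ ($d{\left(r \right)} = \left(r - 16\right) \left(r - 2\right) = \left(-16 + r\right) \left(-2 + r\right)$)
$\frac{1}{-667 + \left(230 - 288\right) \left(431 + d{\left(F{\left(1 \right)} \right)}\right)} = \frac{1}{-667 + \left(230 - 288\right) \left(431 + \left(32 + 1^{2} - 18\right)\right)} = \frac{1}{-667 - 58 \left(431 + \left(32 + 1 - 18\right)\right)} = \frac{1}{-667 - 58 \left(431 + 15\right)} = \frac{1}{-667 - 25868} = \frac{1}{-26535} = - \frac{1}{26535}$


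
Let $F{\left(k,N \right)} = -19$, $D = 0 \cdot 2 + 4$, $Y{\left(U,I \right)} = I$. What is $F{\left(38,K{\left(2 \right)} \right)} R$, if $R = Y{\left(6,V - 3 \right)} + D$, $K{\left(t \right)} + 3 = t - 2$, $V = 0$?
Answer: $-19$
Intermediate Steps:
$D = 4$ ($D = 0 + 4 = 4$)
$K{\left(t \right)} = -5 + t$ ($K{\left(t \right)} = -3 + \left(t - 2\right) = -3 + \left(-2 + t\right) = -5 + t$)
$R = 1$ ($R = \left(0 - 3\right) + 4 = -3 + 4 = 1$)
$F{\left(38,K{\left(2 \right)} \right)} R = \left(-19\right) 1 = -19$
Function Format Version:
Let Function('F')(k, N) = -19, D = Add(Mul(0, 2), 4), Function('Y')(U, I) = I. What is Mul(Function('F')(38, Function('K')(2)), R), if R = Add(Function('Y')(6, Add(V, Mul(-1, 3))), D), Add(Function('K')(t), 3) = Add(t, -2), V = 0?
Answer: -19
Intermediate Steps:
D = 4 (D = Add(0, 4) = 4)
Function('K')(t) = Add(-5, t) (Function('K')(t) = Add(-3, Add(t, -2)) = Add(-3, Add(-2, t)) = Add(-5, t))
R = 1 (R = Add(Add(0, Mul(-1, 3)), 4) = Add(Add(0, -3), 4) = Add(-3, 4) = 1)
Mul(Function('F')(38, Function('K')(2)), R) = Mul(-19, 1) = -19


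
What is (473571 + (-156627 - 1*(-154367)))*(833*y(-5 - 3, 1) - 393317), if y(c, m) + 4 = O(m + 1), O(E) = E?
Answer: -186159832713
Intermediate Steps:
y(c, m) = -3 + m (y(c, m) = -4 + (m + 1) = -4 + (1 + m) = -3 + m)
(473571 + (-156627 - 1*(-154367)))*(833*y(-5 - 3, 1) - 393317) = (473571 + (-156627 - 1*(-154367)))*(833*(-3 + 1) - 393317) = (473571 + (-156627 + 154367))*(833*(-2) - 393317) = (473571 - 2260)*(-1666 - 393317) = 471311*(-394983) = -186159832713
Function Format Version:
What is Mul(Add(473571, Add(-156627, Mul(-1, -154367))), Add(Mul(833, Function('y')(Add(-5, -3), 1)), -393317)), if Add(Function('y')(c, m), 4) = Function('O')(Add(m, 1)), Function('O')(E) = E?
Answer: -186159832713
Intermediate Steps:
Function('y')(c, m) = Add(-3, m) (Function('y')(c, m) = Add(-4, Add(m, 1)) = Add(-4, Add(1, m)) = Add(-3, m))
Mul(Add(473571, Add(-156627, Mul(-1, -154367))), Add(Mul(833, Function('y')(Add(-5, -3), 1)), -393317)) = Mul(Add(473571, Add(-156627, Mul(-1, -154367))), Add(Mul(833, Add(-3, 1)), -393317)) = Mul(Add(473571, Add(-156627, 154367)), Add(Mul(833, -2), -393317)) = Mul(Add(473571, -2260), Add(-1666, -393317)) = Mul(471311, -394983) = -186159832713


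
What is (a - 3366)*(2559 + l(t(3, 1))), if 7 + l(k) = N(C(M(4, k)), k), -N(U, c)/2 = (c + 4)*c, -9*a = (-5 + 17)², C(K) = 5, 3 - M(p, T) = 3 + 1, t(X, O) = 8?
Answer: -7981520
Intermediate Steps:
M(p, T) = -1 (M(p, T) = 3 - (3 + 1) = 3 - 1*4 = 3 - 4 = -1)
a = -16 (a = -(-5 + 17)²/9 = -⅑*12² = -⅑*144 = -16)
N(U, c) = -2*c*(4 + c) (N(U, c) = -2*(c + 4)*c = -2*(4 + c)*c = -2*c*(4 + c))
l(k) = -7 - 2*k*(4 + k)
(a - 3366)*(2559 + l(t(3, 1))) = (-16 - 3366)*(2559 + (-7 - 2*8*(4 + 8))) = -3382*(2559 + (-7 - 2*8*12)) = -3382*(2559 + (-7 - 192)) = -3382*(2559 - 199) = -3382*2360 = -7981520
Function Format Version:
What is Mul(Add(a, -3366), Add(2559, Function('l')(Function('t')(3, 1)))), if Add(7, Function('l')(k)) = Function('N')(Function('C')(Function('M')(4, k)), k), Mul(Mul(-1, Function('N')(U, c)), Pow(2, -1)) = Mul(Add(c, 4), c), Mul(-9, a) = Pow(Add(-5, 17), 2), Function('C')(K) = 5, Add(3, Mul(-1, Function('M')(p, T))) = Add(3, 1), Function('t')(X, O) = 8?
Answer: -7981520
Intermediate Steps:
Function('M')(p, T) = -1 (Function('M')(p, T) = Add(3, Mul(-1, Add(3, 1))) = Add(3, Mul(-1, 4)) = Add(3, -4) = -1)
a = -16 (a = Mul(Rational(-1, 9), Pow(Add(-5, 17), 2)) = Mul(Rational(-1, 9), Pow(12, 2)) = Mul(Rational(-1, 9), 144) = -16)
Function('N')(U, c) = Mul(-2, c, Add(4, c)) (Function('N')(U, c) = Mul(-2, Mul(Add(c, 4), c)) = Mul(-2, Mul(Add(4, c), c)) = Mul(-2, Mul(c, Add(4, c))) = Mul(-2, c, Add(4, c)))
Function('l')(k) = Add(-7, Mul(-2, k, Add(4, k)))
Mul(Add(a, -3366), Add(2559, Function('l')(Function('t')(3, 1)))) = Mul(Add(-16, -3366), Add(2559, Add(-7, Mul(-2, 8, Add(4, 8))))) = Mul(-3382, Add(2559, Add(-7, Mul(-2, 8, 12)))) = Mul(-3382, Add(2559, Add(-7, -192))) = Mul(-3382, Add(2559, -199)) = Mul(-3382, 2360) = -7981520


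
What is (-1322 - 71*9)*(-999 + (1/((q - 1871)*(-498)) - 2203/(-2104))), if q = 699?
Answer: 150200149550209/76750764 ≈ 1.9570e+6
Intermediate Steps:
(-1322 - 71*9)*(-999 + (1/((q - 1871)*(-498)) - 2203/(-2104))) = (-1322 - 71*9)*(-999 + (1/((699 - 1871)*(-498)) - 2203/(-2104))) = (-1322 - 639)*(-999 + (-1/498/(-1172) - 2203*(-1/2104))) = -1961*(-999 + (-1/1172*(-1/498) + 2203/2104)) = -1961*(-999 + (1/583656 + 2203/2104)) = -1961*(-999 + 80362267/76750764) = -1961*(-76593650969/76750764) = 150200149550209/76750764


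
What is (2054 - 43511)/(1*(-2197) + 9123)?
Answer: -41457/6926 ≈ -5.9857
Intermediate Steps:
(2054 - 43511)/(1*(-2197) + 9123) = -41457/(-2197 + 9123) = -41457/6926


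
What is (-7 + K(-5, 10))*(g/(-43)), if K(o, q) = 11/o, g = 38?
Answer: 1748/215 ≈ 8.1302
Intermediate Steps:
(-7 + K(-5, 10))*(g/(-43)) = (-7 + 11/(-5))*(38/(-43)) = (-7 + 11*(-⅕))*(38*(-1/43)) = (-7 - 11/5)*(-38/43) = -46/5*(-38/43) = 1748/215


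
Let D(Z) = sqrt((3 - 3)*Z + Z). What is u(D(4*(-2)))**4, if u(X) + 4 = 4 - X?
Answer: 64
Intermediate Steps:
D(Z) = sqrt(Z) (D(Z) = sqrt(0*Z + Z) = sqrt(0 + Z) = sqrt(Z))
u(X) = -X (u(X) = -4 + (4 - X) = -X)
u(D(4*(-2)))**4 = (-sqrt(4*(-2)))**4 = (-sqrt(-8))**4 = (-2*I*sqrt(2))**4 = 64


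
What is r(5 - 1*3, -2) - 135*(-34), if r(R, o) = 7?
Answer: 4597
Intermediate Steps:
r(5 - 1*3, -2) - 135*(-34) = 7 - 135*(-34) = 7 + 4590 = 4597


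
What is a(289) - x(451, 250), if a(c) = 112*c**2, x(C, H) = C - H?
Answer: 9354151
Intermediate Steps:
a(289) - x(451, 250) = 112*289**2 - (451 - 1*250) = 112*83521 - (451 - 250) = 9354352 - 1*201 = 9354352 - 201 = 9354151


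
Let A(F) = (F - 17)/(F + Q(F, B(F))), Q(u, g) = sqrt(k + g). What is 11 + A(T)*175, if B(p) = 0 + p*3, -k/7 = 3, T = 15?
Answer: -1013/67 + 700*sqrt(6)/201 ≈ -6.5888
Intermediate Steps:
k = -21 (k = -7*3 = -21)
B(p) = 3*p (B(p) = 0 + 3*p = 3*p)
Q(u, g) = sqrt(-21 + g)
A(F) = (-17 + F)/(F + sqrt(-21 + 3*F)) (A(F) = (F - 17)/(F + sqrt(-21 + 3*F)) = (-17 + F)/(F + sqrt(-21 + 3*F)))
11 + A(T)*175 = 11 + ((-17 + 15)/(15 + sqrt(3)*sqrt(-7 + 15)))*175 = 11 + (-2/(15 + sqrt(3)*sqrt(8)))*175 = 11 + (-2/(15 + sqrt(3)*(2*sqrt(2))))*175 = 11 + (-2/(15 + 2*sqrt(6)))*175 = 11 - 2/(15 + 2*sqrt(6))*175 = 11 - 350/(15 + 2*sqrt(6))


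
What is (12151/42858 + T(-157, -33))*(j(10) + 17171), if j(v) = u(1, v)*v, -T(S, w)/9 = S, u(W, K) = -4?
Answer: 1037633321155/42858 ≈ 2.4211e+7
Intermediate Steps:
T(S, w) = -9*S
j(v) = -4*v
(12151/42858 + T(-157, -33))*(j(10) + 17171) = (12151/42858 - 9*(-157))*(-4*10 + 17171) = (12151*(1/42858) + 1413)*(-40 + 17171) = (12151/42858 + 1413)*17131 = (60570505/42858)*17131 = 1037633321155/42858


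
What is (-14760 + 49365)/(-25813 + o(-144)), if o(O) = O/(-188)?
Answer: -325287/242635 ≈ -1.3406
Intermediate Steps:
o(O) = -O/188 (o(O) = O*(-1/188) = -O/188)
(-14760 + 49365)/(-25813 + o(-144)) = (-14760 + 49365)/(-25813 - 1/188*(-144)) = 34605/(-25813 + 36/47) = 34605/(-1213175/47) = 34605*(-47/1213175) = -325287/242635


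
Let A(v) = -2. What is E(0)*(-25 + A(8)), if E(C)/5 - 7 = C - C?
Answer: -945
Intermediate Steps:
E(C) = 35 (E(C) = 35 + 5*(C - C) = 35 + 5*0 = 35 + 0 = 35)
E(0)*(-25 + A(8)) = 35*(-25 - 2) = 35*(-27) = -945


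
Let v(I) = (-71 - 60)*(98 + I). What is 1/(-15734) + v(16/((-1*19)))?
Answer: -3804890303/298946 ≈ -12728.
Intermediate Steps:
v(I) = -12838 - 131*I (v(I) = -131*(98 + I) = -12838 - 131*I)
1/(-15734) + v(16/((-1*19))) = 1/(-15734) + (-12838 - 2096/((-1*19))) = -1/15734 + (-12838 - 2096/(-19)) = -1/15734 + (-12838 - 2096*(-1)/19) = -1/15734 + (-12838 - 131*(-16/19)) = -1/15734 + (-12838 + 2096/19) = -1/15734 - 241826/19 = -3804890303/298946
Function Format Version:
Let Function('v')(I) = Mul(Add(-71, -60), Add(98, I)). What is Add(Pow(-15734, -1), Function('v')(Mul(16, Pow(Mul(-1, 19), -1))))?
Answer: Rational(-3804890303, 298946) ≈ -12728.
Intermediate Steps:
Function('v')(I) = Add(-12838, Mul(-131, I)) (Function('v')(I) = Mul(-131, Add(98, I)) = Add(-12838, Mul(-131, I)))
Add(Pow(-15734, -1), Function('v')(Mul(16, Pow(Mul(-1, 19), -1)))) = Add(Pow(-15734, -1), Add(-12838, Mul(-131, Mul(16, Pow(Mul(-1, 19), -1))))) = Add(Rational(-1, 15734), Add(-12838, Mul(-131, Mul(16, Pow(-19, -1))))) = Add(Rational(-1, 15734), Add(-12838, Mul(-131, Mul(16, Rational(-1, 19))))) = Add(Rational(-1, 15734), Add(-12838, Mul(-131, Rational(-16, 19)))) = Add(Rational(-1, 15734), Add(-12838, Rational(2096, 19))) = Add(Rational(-1, 15734), Rational(-241826, 19)) = Rational(-3804890303, 298946)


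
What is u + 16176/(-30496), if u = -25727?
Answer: -49036673/1906 ≈ -25728.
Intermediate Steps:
u + 16176/(-30496) = -25727 + 16176/(-30496) = -25727 + 16176*(-1/30496) = -25727 - 1011/1906 = -49036673/1906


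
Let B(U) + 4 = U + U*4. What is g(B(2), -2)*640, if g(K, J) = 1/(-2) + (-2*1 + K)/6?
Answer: 320/3 ≈ 106.67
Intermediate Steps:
B(U) = -4 + 5*U (B(U) = -4 + (U + U*4) = -4 + (U + 4*U) = -4 + 5*U)
g(K, J) = -⅚ + K/6 (g(K, J) = 1*(-½) + (-2 + K)*(⅙) = -½ + (-⅓ + K/6) = -⅚ + K/6)
g(B(2), -2)*640 = (-⅚ + (-4 + 5*2)/6)*640 = (-⅚ + (-4 + 10)/6)*640 = (-⅚ + (⅙)*6)*640 = (-⅚ + 1)*640 = (⅙)*640 = 320/3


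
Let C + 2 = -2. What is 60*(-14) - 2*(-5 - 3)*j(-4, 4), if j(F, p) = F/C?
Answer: -824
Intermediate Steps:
C = -4 (C = -2 - 2 = -4)
j(F, p) = -F/4 (j(F, p) = F/(-4) = F*(-¼) = -F/4)
60*(-14) - 2*(-5 - 3)*j(-4, 4) = 60*(-14) - 2*(-5 - 3)*(-¼*(-4)) = -840 - (-16) = -840 - 2*(-8) = -840 + 16 = -824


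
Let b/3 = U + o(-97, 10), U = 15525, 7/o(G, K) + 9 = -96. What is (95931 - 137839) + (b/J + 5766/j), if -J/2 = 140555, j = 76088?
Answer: -1120470285595703/26736372100 ≈ -41908.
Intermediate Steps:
o(G, K) = -1/15 (o(G, K) = 7/(-9 - 96) = 7/(-105) = 7*(-1/105) = -1/15)
J = -281110 (J = -2*140555 = -281110)
b = 232874/5 (b = 3*(15525 - 1/15) = 3*(232874/15) = 232874/5 ≈ 46575.)
(95931 - 137839) + (b/J + 5766/j) = (95931 - 137839) + ((232874/5)/(-281110) + 5766/76088) = -41908 + ((232874/5)*(-1/281110) + 5766*(1/76088)) = -41908 + (-116437/702775 + 2883/38044) = -41908 - 2403628903/26736372100 = -1120470285595703/26736372100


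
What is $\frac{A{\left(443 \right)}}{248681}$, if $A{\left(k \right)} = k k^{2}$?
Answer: $\frac{86938307}{248681} \approx 349.6$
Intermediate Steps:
$A{\left(k \right)} = k^{3}$
$\frac{A{\left(443 \right)}}{248681} = \frac{443^{3}}{248681} = 86938307 \cdot \frac{1}{248681} = \frac{86938307}{248681}$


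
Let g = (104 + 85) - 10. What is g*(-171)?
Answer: -30609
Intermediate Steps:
g = 179 (g = 189 - 10 = 179)
g*(-171) = 179*(-171) = -30609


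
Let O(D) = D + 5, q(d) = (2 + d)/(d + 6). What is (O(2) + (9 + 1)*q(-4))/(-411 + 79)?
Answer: 3/332 ≈ 0.0090361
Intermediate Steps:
q(d) = (2 + d)/(6 + d)
O(D) = 5 + D
(O(2) + (9 + 1)*q(-4))/(-411 + 79) = ((5 + 2) + (9 + 1)*((2 - 4)/(6 - 4)))/(-411 + 79) = (7 + 10*(-2/2))/(-332) = (7 + 10*((½)*(-2)))*(-1/332) = (7 + 10*(-1))*(-1/332) = (7 - 10)*(-1/332) = -3*(-1/332) = 3/332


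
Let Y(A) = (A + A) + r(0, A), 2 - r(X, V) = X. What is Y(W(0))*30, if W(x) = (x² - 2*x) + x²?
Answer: 60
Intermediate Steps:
r(X, V) = 2 - X
W(x) = -2*x + 2*x²
Y(A) = 2 + 2*A (Y(A) = (A + A) + (2 - 1*0) = 2*A + (2 + 0) = 2*A + 2 = 2 + 2*A)
Y(W(0))*30 = (2 + 2*(2*0*(-1 + 0)))*30 = (2 + 2*(2*0*(-1)))*30 = (2 + 2*0)*30 = (2 + 0)*30 = 2*30 = 60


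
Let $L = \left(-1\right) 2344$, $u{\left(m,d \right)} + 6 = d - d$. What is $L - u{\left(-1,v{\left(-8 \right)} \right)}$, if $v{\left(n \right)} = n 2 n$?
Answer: $-2338$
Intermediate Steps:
$v{\left(n \right)} = 2 n^{2}$ ($v{\left(n \right)} = 2 n n = 2 n^{2}$)
$u{\left(m,d \right)} = -6$ ($u{\left(m,d \right)} = -6 + \left(d - d\right) = -6 + 0 = -6$)
$L = -2344$
$L - u{\left(-1,v{\left(-8 \right)} \right)} = -2344 - -6 = -2344 + 6 = -2338$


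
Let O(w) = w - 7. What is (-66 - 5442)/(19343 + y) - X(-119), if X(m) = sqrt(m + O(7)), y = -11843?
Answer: -459/625 - I*sqrt(119) ≈ -0.7344 - 10.909*I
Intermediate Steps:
O(w) = -7 + w
X(m) = sqrt(m) (X(m) = sqrt(m + (-7 + 7)) = sqrt(m + 0) = sqrt(m))
(-66 - 5442)/(19343 + y) - X(-119) = (-66 - 5442)/(19343 - 11843) - sqrt(-119) = -5508/7500 - I*sqrt(119) = -5508*1/7500 - I*sqrt(119) = -459/625 - I*sqrt(119)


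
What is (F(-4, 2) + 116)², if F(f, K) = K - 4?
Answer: 12996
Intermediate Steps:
F(f, K) = -4 + K
(F(-4, 2) + 116)² = ((-4 + 2) + 116)² = (-2 + 116)² = 114² = 12996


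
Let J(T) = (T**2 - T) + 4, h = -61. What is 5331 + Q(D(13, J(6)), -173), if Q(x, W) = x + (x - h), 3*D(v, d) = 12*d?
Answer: 5664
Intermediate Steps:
J(T) = 4 + T**2 - T
D(v, d) = 4*d (D(v, d) = (12*d)/3 = 4*d)
Q(x, W) = 61 + 2*x (Q(x, W) = x + (x - 1*(-61)) = x + (x + 61) = x + (61 + x) = 61 + 2*x)
5331 + Q(D(13, J(6)), -173) = 5331 + (61 + 2*(4*(4 + 6**2 - 1*6))) = 5331 + (61 + 2*(4*(4 + 36 - 6))) = 5331 + (61 + 2*(4*34)) = 5331 + (61 + 2*136) = 5331 + (61 + 272) = 5331 + 333 = 5664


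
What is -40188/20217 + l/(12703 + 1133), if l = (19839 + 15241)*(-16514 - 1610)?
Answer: -1071193404484/23310201 ≈ -45954.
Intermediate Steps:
l = -635789920 (l = 35080*(-18124) = -635789920)
-40188/20217 + l/(12703 + 1133) = -40188/20217 - 635789920/(12703 + 1133) = -40188*1/20217 - 635789920/13836 = -13396/6739 - 635789920*1/13836 = -13396/6739 - 158947480/3459 = -1071193404484/23310201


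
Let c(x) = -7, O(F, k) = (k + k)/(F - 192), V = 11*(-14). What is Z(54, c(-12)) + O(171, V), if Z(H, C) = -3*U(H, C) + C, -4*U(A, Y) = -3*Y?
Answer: 281/12 ≈ 23.417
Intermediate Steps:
V = -154
U(A, Y) = 3*Y/4 (U(A, Y) = -(-3)*Y/4 = 3*Y/4)
O(F, k) = 2*k/(-192 + F) (O(F, k) = (2*k)/(-192 + F) = 2*k/(-192 + F))
Z(H, C) = -5*C/4 (Z(H, C) = -9*C/4 + C = -5*C/4)
Z(54, c(-12)) + O(171, V) = -5/4*(-7) + 2*(-154)/(-192 + 171) = 35/4 + 2*(-154)/(-21) = 35/4 + 2*(-154)*(-1/21) = 35/4 + 44/3 = 281/12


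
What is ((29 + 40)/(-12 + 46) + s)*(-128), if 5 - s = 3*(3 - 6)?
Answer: -34880/17 ≈ -2051.8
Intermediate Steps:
s = 14 (s = 5 - 3*(3 - 6) = 5 - 3*(-3) = 5 - 1*(-9) = 5 + 9 = 14)
((29 + 40)/(-12 + 46) + s)*(-128) = ((29 + 40)/(-12 + 46) + 14)*(-128) = (69/34 + 14)*(-128) = (545/34)*(-128) = -34880/17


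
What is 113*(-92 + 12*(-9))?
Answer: -22600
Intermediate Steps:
113*(-92 + 12*(-9)) = 113*(-92 - 108) = 113*(-200) = -22600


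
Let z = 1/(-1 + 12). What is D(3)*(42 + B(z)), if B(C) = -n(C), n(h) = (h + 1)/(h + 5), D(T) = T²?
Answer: 5265/14 ≈ 376.07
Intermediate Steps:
n(h) = (1 + h)/(5 + h)
z = 1/11 ≈ 0.090909
B(C) = -(1 + C)/(5 + C)
D(3)*(42 + B(z)) = 3²*(42 + (-1 - 1*1/11)/(5 + 1/11)) = 9*(42 + (-1 - 1/11)/(56/11)) = 9*(42 + (11/56)*(-12/11)) = 9*(42 - 3/14) = 9*(585/14) = 5265/14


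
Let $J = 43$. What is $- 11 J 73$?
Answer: $-34529$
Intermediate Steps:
$- 11 J 73 = \left(-11\right) 43 \cdot 73 = \left(-473\right) 73 = -34529$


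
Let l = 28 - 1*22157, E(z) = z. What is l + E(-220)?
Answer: -22349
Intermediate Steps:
l = -22129 (l = 28 - 22157 = -22129)
l + E(-220) = -22129 - 220 = -22349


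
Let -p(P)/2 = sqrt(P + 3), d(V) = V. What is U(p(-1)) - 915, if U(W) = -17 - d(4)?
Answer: -936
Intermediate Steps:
p(P) = -2*sqrt(3 + P) (p(P) = -2*sqrt(P + 3) = -2*sqrt(3 + P))
U(W) = -21 (U(W) = -17 - 1*4 = -17 - 4 = -21)
U(p(-1)) - 915 = -21 - 915 = -936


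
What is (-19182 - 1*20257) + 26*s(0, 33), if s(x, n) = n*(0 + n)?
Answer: -11125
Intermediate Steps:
s(x, n) = n² (s(x, n) = n*n = n²)
(-19182 - 1*20257) + 26*s(0, 33) = (-19182 - 1*20257) + 26*33² = (-19182 - 20257) + 26*1089 = -39439 + 28314 = -11125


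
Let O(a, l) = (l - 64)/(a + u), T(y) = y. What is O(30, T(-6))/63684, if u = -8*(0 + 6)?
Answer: 35/573156 ≈ 6.1065e-5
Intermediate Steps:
u = -48 (u = -8*6 = -48)
O(a, l) = (-64 + l)/(-48 + a) (O(a, l) = (l - 64)/(a - 48) = (-64 + l)/(-48 + a))
O(30, T(-6))/63684 = ((-64 - 6)/(-48 + 30))/63684 = (-70/(-18))*(1/63684) = -1/18*(-70)*(1/63684) = (35/9)*(1/63684) = 35/573156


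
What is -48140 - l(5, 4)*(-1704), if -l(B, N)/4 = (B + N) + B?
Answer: -143564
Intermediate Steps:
l(B, N) = -8*B - 4*N (l(B, N) = -4*((B + N) + B) = -4*(N + 2*B) = -8*B - 4*N)
-48140 - l(5, 4)*(-1704) = -48140 - (-8*5 - 4*4)*(-1704) = -48140 - (-40 - 16)*(-1704) = -48140 - (-56)*(-1704) = -48140 - 1*95424 = -48140 - 95424 = -143564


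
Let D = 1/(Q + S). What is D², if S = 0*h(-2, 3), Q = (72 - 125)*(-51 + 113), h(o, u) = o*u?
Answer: 1/10797796 ≈ 9.2611e-8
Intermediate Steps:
Q = -3286 (Q = -53*62 = -3286)
S = 0 (S = 0*(-2*3) = 0*(-6) = 0)
D = -1/3286 (D = 1/(-3286 + 0) = 1/(-3286) = -1/3286 ≈ -0.00030432)
D² = (-1/3286)² = 1/10797796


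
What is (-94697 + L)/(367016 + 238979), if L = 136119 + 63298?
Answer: 20944/121199 ≈ 0.17281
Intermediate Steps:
L = 199417
(-94697 + L)/(367016 + 238979) = (-94697 + 199417)/(367016 + 238979) = 104720/605995 = 104720*(1/605995) = 20944/121199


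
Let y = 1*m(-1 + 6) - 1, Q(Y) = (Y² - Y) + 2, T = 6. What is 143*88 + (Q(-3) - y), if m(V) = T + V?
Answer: 12588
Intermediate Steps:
Q(Y) = 2 + Y² - Y
m(V) = 6 + V
y = 10 (y = 1*(6 + (-1 + 6)) - 1 = 1*(6 + 5) - 1 = 1*11 - 1 = 11 - 1 = 10)
143*88 + (Q(-3) - y) = 143*88 + ((2 + (-3)² - 1*(-3)) - 1*10) = 12584 + ((2 + 9 + 3) - 10) = 12584 + (14 - 10) = 12584 + 4 = 12588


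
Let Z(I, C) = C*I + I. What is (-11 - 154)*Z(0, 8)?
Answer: 0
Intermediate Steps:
Z(I, C) = I + C*I
(-11 - 154)*Z(0, 8) = (-11 - 154)*(0*(1 + 8)) = -0*9 = -165*0 = 0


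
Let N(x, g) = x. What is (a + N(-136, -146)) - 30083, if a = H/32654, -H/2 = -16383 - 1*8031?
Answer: -493361199/16327 ≈ -30218.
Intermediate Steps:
H = 48828 (H = -2*(-16383 - 1*8031) = -2*(-16383 - 8031) = -2*(-24414) = 48828)
a = 24414/16327 (a = 48828/32654 = 48828*(1/32654) = 24414/16327 ≈ 1.4953)
(a + N(-136, -146)) - 30083 = (24414/16327 - 136) - 30083 = -2196058/16327 - 30083 = -493361199/16327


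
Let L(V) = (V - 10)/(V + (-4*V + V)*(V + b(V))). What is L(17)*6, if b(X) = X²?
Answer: -6/2227 ≈ -0.0026942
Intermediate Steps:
L(V) = (-10 + V)/(V - 3*V*(V + V²)) (L(V) = (V - 10)/(V + (-4*V + V)*(V + V²)) = (-10 + V)/(V + (-3*V)*(V + V²)) = (-10 + V)/(V - 3*V*(V + V²)))
L(17)*6 = ((10 - 1*17)/(17*(-1 + 3*17 + 3*17²)))*6 = ((10 - 17)/(17*(-1 + 51 + 3*289)))*6 = ((1/17)*(-7)/(-1 + 51 + 867))*6 = ((1/17)*(-7)/917)*6 = ((1/17)*(1/917)*(-7))*6 = -1/2227*6 = -6/2227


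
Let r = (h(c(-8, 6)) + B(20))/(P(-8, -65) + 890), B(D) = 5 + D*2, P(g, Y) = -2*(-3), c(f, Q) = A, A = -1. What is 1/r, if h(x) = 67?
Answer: 8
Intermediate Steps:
c(f, Q) = -1
P(g, Y) = 6
B(D) = 5 + 2*D
r = 1/8 (r = (67 + (5 + 2*20))/(6 + 890) = (67 + (5 + 40))/896 = (67 + 45)*(1/896) = 112*(1/896) = 1/8 ≈ 0.12500)
1/r = 1/(1/8) = 8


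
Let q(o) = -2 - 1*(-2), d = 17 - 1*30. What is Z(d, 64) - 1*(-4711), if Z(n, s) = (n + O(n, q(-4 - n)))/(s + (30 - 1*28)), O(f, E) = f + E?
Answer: 155450/33 ≈ 4710.6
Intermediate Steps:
d = -13 (d = 17 - 30 = -13)
q(o) = 0 (q(o) = -2 + 2 = 0)
O(f, E) = E + f
Z(n, s) = 2*n/(2 + s) (Z(n, s) = (n + (0 + n))/(s + (30 - 1*28)) = (n + n)/(s + (30 - 28)) = (2*n)/(s + 2) = (2*n)/(2 + s) = 2*n/(2 + s))
Z(d, 64) - 1*(-4711) = 2*(-13)/(2 + 64) - 1*(-4711) = 2*(-13)/66 + 4711 = 2*(-13)*(1/66) + 4711 = -13/33 + 4711 = 155450/33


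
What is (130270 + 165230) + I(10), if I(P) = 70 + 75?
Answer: 295645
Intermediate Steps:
I(P) = 145
(130270 + 165230) + I(10) = (130270 + 165230) + 145 = 295500 + 145 = 295645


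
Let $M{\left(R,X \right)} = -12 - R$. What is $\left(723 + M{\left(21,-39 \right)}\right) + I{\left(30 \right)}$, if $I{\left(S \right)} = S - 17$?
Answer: $703$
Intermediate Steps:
$I{\left(S \right)} = -17 + S$ ($I{\left(S \right)} = S - 17 = -17 + S$)
$\left(723 + M{\left(21,-39 \right)}\right) + I{\left(30 \right)} = \left(723 - 33\right) + \left(-17 + 30\right) = \left(723 - 33\right) + 13 = 690 + 13 = 703$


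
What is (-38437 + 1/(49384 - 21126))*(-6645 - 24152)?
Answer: 33450246087765/28258 ≈ 1.1837e+9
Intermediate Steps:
(-38437 + 1/(49384 - 21126))*(-6645 - 24152) = (-38437 + 1/28258)*(-30797) = -1086152745/28258*(-30797) = 33450246087765/28258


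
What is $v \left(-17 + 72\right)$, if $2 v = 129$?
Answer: $\frac{7095}{2} \approx 3547.5$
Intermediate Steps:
$v = \frac{129}{2}$ ($v = \frac{1}{2} \cdot 129 = \frac{129}{2} \approx 64.5$)
$v \left(-17 + 72\right) = \frac{129 \left(-17 + 72\right)}{2} = \frac{129}{2} \cdot 55 = \frac{7095}{2}$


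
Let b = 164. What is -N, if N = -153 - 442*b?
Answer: 72641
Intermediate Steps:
N = -72641 (N = -153 - 442*164 = -153 - 72488 = -72641)
-N = -1*(-72641) = 72641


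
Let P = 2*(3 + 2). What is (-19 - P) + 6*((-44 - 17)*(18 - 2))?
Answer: -5885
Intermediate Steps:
P = 10 (P = 2*5 = 10)
(-19 - P) + 6*((-44 - 17)*(18 - 2)) = (-19 - 1*10) + 6*((-44 - 17)*(18 - 2)) = (-19 - 10) + 6*(-61*16) = -29 + 6*(-976) = -29 - 5856 = -5885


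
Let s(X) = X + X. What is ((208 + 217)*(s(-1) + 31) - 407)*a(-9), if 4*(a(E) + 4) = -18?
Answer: -101303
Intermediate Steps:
s(X) = 2*X
a(E) = -17/2 (a(E) = -4 + (1/4)*(-18) = -4 - 9/2 = -17/2)
((208 + 217)*(s(-1) + 31) - 407)*a(-9) = ((208 + 217)*(2*(-1) + 31) - 407)*(-17/2) = (425*(-2 + 31) - 407)*(-17/2) = (425*29 - 407)*(-17/2) = (12325 - 407)*(-17/2) = 11918*(-17/2) = -101303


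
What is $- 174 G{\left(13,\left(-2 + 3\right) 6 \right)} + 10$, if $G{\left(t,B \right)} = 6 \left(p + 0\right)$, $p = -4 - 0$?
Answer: $4186$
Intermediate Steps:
$p = -4$ ($p = -4 + 0 = -4$)
$G{\left(t,B \right)} = -24$ ($G{\left(t,B \right)} = 6 \left(-4 + 0\right) = 6 \left(-4\right) = -24$)
$- 174 G{\left(13,\left(-2 + 3\right) 6 \right)} + 10 = \left(-174\right) \left(-24\right) + 10 = 4176 + 10 = 4186$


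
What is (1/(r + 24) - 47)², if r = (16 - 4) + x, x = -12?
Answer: 1270129/576 ≈ 2205.1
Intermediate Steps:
r = 0 (r = (16 - 4) - 12 = 12 - 12 = 0)
(1/(r + 24) - 47)² = (1/(0 + 24) - 47)² = (1/24 - 47)² = (-1127/24)² = 1270129/576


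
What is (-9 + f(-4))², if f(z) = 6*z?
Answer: 1089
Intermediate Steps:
(-9 + f(-4))² = (-9 + 6*(-4))² = (-9 - 24)² = (-33)² = 1089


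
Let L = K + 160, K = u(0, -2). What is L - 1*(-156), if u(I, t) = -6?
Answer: 310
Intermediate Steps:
K = -6
L = 154 (L = -6 + 160 = 154)
L - 1*(-156) = 154 - 1*(-156) = 154 + 156 = 310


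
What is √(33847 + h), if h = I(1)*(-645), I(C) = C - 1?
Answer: √33847 ≈ 183.98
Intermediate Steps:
I(C) = -1 + C
h = 0 (h = (-1 + 1)*(-645) = 0*(-645) = 0)
√(33847 + h) = √(33847 + 0) = √33847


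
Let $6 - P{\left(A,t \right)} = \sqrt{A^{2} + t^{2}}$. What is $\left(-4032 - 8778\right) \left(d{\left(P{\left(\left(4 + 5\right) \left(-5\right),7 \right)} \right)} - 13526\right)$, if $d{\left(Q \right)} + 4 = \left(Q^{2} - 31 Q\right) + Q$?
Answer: $148596000 - 230580 \sqrt{2074} \approx 1.381 \cdot 10^{8}$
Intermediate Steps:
$P{\left(A,t \right)} = 6 - \sqrt{A^{2} + t^{2}}$
$d{\left(Q \right)} = -4 + Q^{2} - 30 Q$ ($d{\left(Q \right)} = -4 + \left(\left(Q^{2} - 31 Q\right) + Q\right) = -4 + \left(Q^{2} - 30 Q\right) = -4 + Q^{2} - 30 Q$)
$\left(-4032 - 8778\right) \left(d{\left(P{\left(\left(4 + 5\right) \left(-5\right),7 \right)} \right)} - 13526\right) = \left(-4032 - 8778\right) \left(\left(-4 + \left(6 - \sqrt{\left(\left(4 + 5\right) \left(-5\right)\right)^{2} + 7^{2}}\right)^{2} - 30 \left(6 - \sqrt{\left(\left(4 + 5\right) \left(-5\right)\right)^{2} + 7^{2}}\right)\right) - 13526\right) = - 12810 \left(\left(-4 + \left(6 - \sqrt{\left(9 \left(-5\right)\right)^{2} + 49}\right)^{2} - 30 \left(6 - \sqrt{\left(9 \left(-5\right)\right)^{2} + 49}\right)\right) - 13526\right) = - 12810 \left(\left(-4 + \left(6 - \sqrt{\left(-45\right)^{2} + 49}\right)^{2} - 30 \left(6 - \sqrt{\left(-45\right)^{2} + 49}\right)\right) - 13526\right) = - 12810 \left(\left(-4 + \left(6 - \sqrt{2025 + 49}\right)^{2} - 30 \left(6 - \sqrt{2025 + 49}\right)\right) - 13526\right) = - 12810 \left(\left(-4 + \left(6 - \sqrt{2074}\right)^{2} - 30 \left(6 - \sqrt{2074}\right)\right) - 13526\right) = - 12810 \left(\left(-4 + \left(6 - \sqrt{2074}\right)^{2} - \left(180 - 30 \sqrt{2074}\right)\right) - 13526\right) = - 12810 \left(\left(-184 + \left(6 - \sqrt{2074}\right)^{2} + 30 \sqrt{2074}\right) - 13526\right) = - 12810 \left(-13710 + \left(6 - \sqrt{2074}\right)^{2} + 30 \sqrt{2074}\right) = 175625100 - 384300 \sqrt{2074} - 12810 \left(6 - \sqrt{2074}\right)^{2}$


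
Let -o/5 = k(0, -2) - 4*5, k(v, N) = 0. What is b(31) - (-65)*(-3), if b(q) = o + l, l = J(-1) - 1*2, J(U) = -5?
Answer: -102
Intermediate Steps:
l = -7 (l = -5 - 1*2 = -5 - 2 = -7)
o = 100 (o = -5*(0 - 4*5) = -5*(0 - 20) = -5*(-20) = 100)
b(q) = 93 (b(q) = 100 - 7 = 93)
b(31) - (-65)*(-3) = 93 - (-65)*(-3) = 93 - 1*195 = 93 - 195 = -102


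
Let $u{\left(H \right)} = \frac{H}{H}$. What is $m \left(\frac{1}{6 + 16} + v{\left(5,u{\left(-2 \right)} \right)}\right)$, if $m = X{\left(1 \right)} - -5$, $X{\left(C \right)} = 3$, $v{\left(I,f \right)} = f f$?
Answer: $\frac{92}{11} \approx 8.3636$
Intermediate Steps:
$u{\left(H \right)} = 1$
$v{\left(I,f \right)} = f^{2}$
$m = 8$ ($m = 3 - -5 = 3 + 5 = 8$)
$m \left(\frac{1}{6 + 16} + v{\left(5,u{\left(-2 \right)} \right)}\right) = 8 \left(\frac{1}{6 + 16} + 1^{2}\right) = 8 \left(\frac{1}{22} + 1\right) = 8 \cdot \frac{23}{22} = \frac{92}{11}$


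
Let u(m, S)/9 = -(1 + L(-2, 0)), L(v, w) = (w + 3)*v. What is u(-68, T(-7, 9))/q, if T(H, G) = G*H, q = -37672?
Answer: -45/37672 ≈ -0.0011945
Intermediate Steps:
L(v, w) = v*(3 + w) (L(v, w) = (3 + w)*v = v*(3 + w))
u(m, S) = 45 (u(m, S) = 9*(-(1 - 2*(3 + 0))) = 9*(-(1 - 2*3)) = 9*(-(1 - 6)) = 9*(-1*(-5)) = 9*5 = 45)
u(-68, T(-7, 9))/q = 45/(-37672) = 45*(-1/37672) = -45/37672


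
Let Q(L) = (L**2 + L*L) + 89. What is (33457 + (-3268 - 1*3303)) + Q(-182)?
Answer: 93223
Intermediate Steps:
Q(L) = 89 + 2*L**2 (Q(L) = (L**2 + L**2) + 89 = 2*L**2 + 89 = 89 + 2*L**2)
(33457 + (-3268 - 1*3303)) + Q(-182) = (33457 + (-3268 - 1*3303)) + (89 + 2*(-182)**2) = (33457 + (-3268 - 3303)) + (89 + 2*33124) = (33457 - 6571) + (89 + 66248) = 26886 + 66337 = 93223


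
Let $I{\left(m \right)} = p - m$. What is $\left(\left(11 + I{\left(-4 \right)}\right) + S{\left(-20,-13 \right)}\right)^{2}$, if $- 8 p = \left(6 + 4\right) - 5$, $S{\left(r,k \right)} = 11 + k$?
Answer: $\frac{9801}{64} \approx 153.14$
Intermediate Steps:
$p = - \frac{5}{8}$ ($p = - \frac{\left(6 + 4\right) - 5}{8} = - \frac{10 - 5}{8} = \left(- \frac{1}{8}\right) 5 = - \frac{5}{8} \approx -0.625$)
$I{\left(m \right)} = - \frac{5}{8} - m$
$\left(\left(11 + I{\left(-4 \right)}\right) + S{\left(-20,-13 \right)}\right)^{2} = \left(\left(11 - - \frac{27}{8}\right) + \left(11 - 13\right)\right)^{2} = \left(\left(11 + \left(- \frac{5}{8} + 4\right)\right) - 2\right)^{2} = \left(\left(11 + \frac{27}{8}\right) - 2\right)^{2} = \left(\frac{115}{8} - 2\right)^{2} = \left(\frac{99}{8}\right)^{2} = \frac{9801}{64}$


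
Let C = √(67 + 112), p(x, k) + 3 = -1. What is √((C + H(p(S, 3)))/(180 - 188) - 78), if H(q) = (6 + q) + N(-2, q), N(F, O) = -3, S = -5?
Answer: √(-1246 - 2*√179)/4 ≈ 8.9189*I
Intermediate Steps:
p(x, k) = -4 (p(x, k) = -3 - 1 = -4)
C = √179 ≈ 13.379
H(q) = 3 + q (H(q) = (6 + q) - 3 = 3 + q)
√((C + H(p(S, 3)))/(180 - 188) - 78) = √((√179 + (3 - 4))/(180 - 188) - 78) = √((√179 - 1)/(-8) - 78) = √((-1 + √179)*(-⅛) - 78) = √((⅛ - √179/8) - 78) = √(-623/8 - √179/8)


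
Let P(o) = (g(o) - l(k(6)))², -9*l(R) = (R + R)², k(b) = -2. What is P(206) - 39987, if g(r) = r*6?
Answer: 120860653/81 ≈ 1.4921e+6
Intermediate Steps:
g(r) = 6*r
l(R) = -4*R²/9 (l(R) = -(R + R)²/9 = -4*R²/9)
P(o) = (16/9 + 6*o)² (P(o) = (6*o - (-4)*(-2)²/9)² = (6*o - (-4)*4/9)² = (6*o - 1*(-16/9))² = (6*o + 16/9)² = (16/9 + 6*o)²)
P(206) - 39987 = 4*(8 + 27*206)²/81 - 39987 = 4*(8 + 5562)²/81 - 39987 = (4/81)*5570² - 39987 = (4/81)*31024900 - 39987 = 124099600/81 - 39987 = 120860653/81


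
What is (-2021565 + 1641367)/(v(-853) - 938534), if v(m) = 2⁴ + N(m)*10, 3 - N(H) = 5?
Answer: 190099/469269 ≈ 0.40510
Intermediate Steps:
N(H) = -2 (N(H) = 3 - 1*5 = 3 - 5 = -2)
v(m) = -4 (v(m) = 2⁴ - 2*10 = 16 - 20 = -4)
(-2021565 + 1641367)/(v(-853) - 938534) = (-2021565 + 1641367)/(-4 - 938534) = -380198/(-938538) = -380198*(-1/938538) = 190099/469269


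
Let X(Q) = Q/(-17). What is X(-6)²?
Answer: 36/289 ≈ 0.12457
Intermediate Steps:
X(Q) = -Q/17 (X(Q) = Q*(-1/17) = -Q/17)
X(-6)² = (-1/17*(-6))² = (6/17)² = 36/289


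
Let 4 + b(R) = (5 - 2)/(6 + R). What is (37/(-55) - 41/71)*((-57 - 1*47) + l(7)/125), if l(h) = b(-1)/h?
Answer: 2221392994/17084375 ≈ 130.02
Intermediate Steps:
b(R) = -4 + 3/(6 + R) (b(R) = -4 + (5 - 2)/(6 + R) = -4 + 3/(6 + R))
l(h) = -17/(5*h) (l(h) = ((-21 - 4*(-1))/(6 - 1))/h = ((-21 + 4)/5)/h = ((1/5)*(-17))/h = -17/(5*h))
(37/(-55) - 41/71)*((-57 - 1*47) + l(7)/125) = (37/(-55) - 41/71)*((-57 - 1*47) - 17/5/7/125) = (37*(-1/55) - 41*1/71)*((-57 - 47) - 17/5*1/7*(1/125)) = (-37/55 - 41/71)*(-104 - 17/35*1/125) = -4882*(-104 - 17/4375)/3905 = -4882/3905*(-455017/4375) = 2221392994/17084375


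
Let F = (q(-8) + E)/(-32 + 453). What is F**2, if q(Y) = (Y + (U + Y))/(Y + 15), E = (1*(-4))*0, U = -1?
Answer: 289/8684809 ≈ 3.3277e-5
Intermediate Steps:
E = 0 (E = -4*0 = 0)
q(Y) = (-1 + 2*Y)/(15 + Y) (q(Y) = (Y + (-1 + Y))/(Y + 15) = (-1 + 2*Y)/(15 + Y))
F = -17/2947 (F = ((-1 + 2*(-8))/(15 - 8) + 0)/(-32 + 453) = ((-1 - 16)/7 + 0)/421 = ((1/7)*(-17) + 0)*(1/421) = (-17/7 + 0)*(1/421) = -17/7*1/421 = -17/2947 ≈ -0.0057686)
F**2 = (-17/2947)**2 = 289/8684809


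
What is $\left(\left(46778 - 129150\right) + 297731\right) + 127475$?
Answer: $342834$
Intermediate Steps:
$\left(\left(46778 - 129150\right) + 297731\right) + 127475 = \left(-82372 + 297731\right) + 127475 = 215359 + 127475 = 342834$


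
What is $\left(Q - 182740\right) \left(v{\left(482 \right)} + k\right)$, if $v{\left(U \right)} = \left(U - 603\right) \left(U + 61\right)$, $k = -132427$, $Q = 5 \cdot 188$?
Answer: $36020034000$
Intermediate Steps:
$Q = 940$
$v{\left(U \right)} = \left(-603 + U\right) \left(61 + U\right)$
$\left(Q - 182740\right) \left(v{\left(482 \right)} + k\right) = \left(940 - 182740\right) \left(\left(-36783 + 482^{2} - 261244\right) - 132427\right) = - 181800 \left(\left(-36783 + 232324 - 261244\right) - 132427\right) = - 181800 \left(-65703 - 132427\right) = \left(-181800\right) \left(-198130\right) = 36020034000$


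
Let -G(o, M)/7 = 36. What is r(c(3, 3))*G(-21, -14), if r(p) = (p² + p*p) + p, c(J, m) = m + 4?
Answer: -26460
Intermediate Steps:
c(J, m) = 4 + m
G(o, M) = -252 (G(o, M) = -7*36 = -252)
r(p) = p + 2*p² (r(p) = (p² + p²) + p = 2*p² + p = p + 2*p²)
r(c(3, 3))*G(-21, -14) = ((4 + 3)*(1 + 2*(4 + 3)))*(-252) = (7*(1 + 2*7))*(-252) = (7*(1 + 14))*(-252) = (7*15)*(-252) = 105*(-252) = -26460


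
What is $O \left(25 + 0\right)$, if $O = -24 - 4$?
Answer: $-700$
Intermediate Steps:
$O = -28$ ($O = -24 - 4 = -28$)
$O \left(25 + 0\right) = - 28 \left(25 + 0\right) = \left(-28\right) 25 = -700$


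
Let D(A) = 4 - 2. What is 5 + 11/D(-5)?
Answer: 21/2 ≈ 10.500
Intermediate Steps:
D(A) = 2
5 + 11/D(-5) = 5 + 11/2 = 21/2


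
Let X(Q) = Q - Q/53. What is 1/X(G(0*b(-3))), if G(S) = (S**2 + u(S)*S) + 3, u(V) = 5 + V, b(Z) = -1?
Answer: 53/156 ≈ 0.33974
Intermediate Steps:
G(S) = 3 + S**2 + S*(5 + S) (G(S) = (S**2 + (5 + S)*S) + 3 = (S**2 + S*(5 + S)) + 3 = 3 + S**2 + S*(5 + S))
X(Q) = 52*Q/53 (X(Q) = Q - Q/53 = 52*Q/53)
1/X(G(0*b(-3))) = 1/(52*(3 + (0*(-1))**2 + (0*(-1))*(5 + 0*(-1)))/53) = 1/(52*(3 + 0**2 + 0*(5 + 0))/53) = 1/(52*(3 + 0 + 0*5)/53) = 1/(52*(3 + 0 + 0)/53) = 1/((52/53)*3) = 1/(156/53) = 53/156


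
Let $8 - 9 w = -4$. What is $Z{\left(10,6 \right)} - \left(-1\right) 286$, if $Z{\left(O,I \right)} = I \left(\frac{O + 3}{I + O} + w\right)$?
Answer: $\frac{2391}{8} \approx 298.88$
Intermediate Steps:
$w = \frac{4}{3}$ ($w = \frac{8}{9} - - \frac{4}{9} = \frac{8}{9} + \frac{4}{9} = \frac{4}{3} \approx 1.3333$)
$Z{\left(O,I \right)} = I \left(\frac{4}{3} + \frac{3 + O}{I + O}\right)$ ($Z{\left(O,I \right)} = I \left(\frac{O + 3}{I + O} + \frac{4}{3}\right) = I \left(\frac{3 + O}{I + O} + \frac{4}{3}\right) = I \left(\frac{4}{3} + \frac{3 + O}{I + O}\right)$)
$Z{\left(10,6 \right)} - \left(-1\right) 286 = \frac{1}{3} \cdot 6 \frac{1}{6 + 10} \left(9 + 4 \cdot 6 + 7 \cdot 10\right) - \left(-1\right) 286 = \frac{1}{3} \cdot 6 \cdot \frac{1}{16} \left(9 + 24 + 70\right) - -286 = \frac{1}{3} \cdot 6 \cdot \frac{1}{16} \cdot 103 + 286 = \frac{103}{8} + 286 = \frac{2391}{8}$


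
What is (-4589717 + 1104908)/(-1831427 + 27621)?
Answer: 3484809/1803806 ≈ 1.9319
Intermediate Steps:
(-4589717 + 1104908)/(-1831427 + 27621) = -3484809/(-1803806) = -3484809*(-1/1803806) = 3484809/1803806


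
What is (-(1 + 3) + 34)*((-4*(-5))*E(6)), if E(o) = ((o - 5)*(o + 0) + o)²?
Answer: 86400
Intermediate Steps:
E(o) = (o + o*(-5 + o))² (E(o) = ((-5 + o)*o + o)² = (o*(-5 + o) + o)² = (o + o*(-5 + o))²)
(-(1 + 3) + 34)*((-4*(-5))*E(6)) = (-(1 + 3) + 34)*((-4*(-5))*(6²*(-4 + 6)²)) = (-1*4 + 34)*(20*(36*2²)) = (-4 + 34)*(20*(36*4)) = 30*(20*144) = 30*2880 = 86400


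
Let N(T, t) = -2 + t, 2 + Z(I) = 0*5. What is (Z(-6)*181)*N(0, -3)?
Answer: 1810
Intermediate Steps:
Z(I) = -2 (Z(I) = -2 + 0*5 = -2 + 0 = -2)
(Z(-6)*181)*N(0, -3) = (-2*181)*(-2 - 3) = -362*(-5) = 1810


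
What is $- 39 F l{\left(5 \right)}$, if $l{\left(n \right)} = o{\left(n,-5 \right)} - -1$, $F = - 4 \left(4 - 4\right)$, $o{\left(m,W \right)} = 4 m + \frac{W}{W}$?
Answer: $0$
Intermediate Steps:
$o{\left(m,W \right)} = 1 + 4 m$ ($o{\left(m,W \right)} = 4 m + 1 = 1 + 4 m$)
$F = 0$ ($F = \left(-4\right) 0 = 0$)
$l{\left(n \right)} = 2 + 4 n$ ($l{\left(n \right)} = \left(1 + 4 n\right) - -1 = \left(1 + 4 n\right) + 1 = 2 + 4 n$)
$- 39 F l{\left(5 \right)} = \left(-39\right) 0 \left(2 + 4 \cdot 5\right) = 0 \left(2 + 20\right) = 0 \cdot 22 = 0$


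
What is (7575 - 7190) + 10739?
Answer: 11124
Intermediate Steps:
(7575 - 7190) + 10739 = 385 + 10739 = 11124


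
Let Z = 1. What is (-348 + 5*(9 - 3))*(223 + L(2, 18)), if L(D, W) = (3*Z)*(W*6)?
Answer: -173946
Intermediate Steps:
L(D, W) = 18*W (L(D, W) = (3*1)*(W*6) = 3*(6*W) = 18*W)
(-348 + 5*(9 - 3))*(223 + L(2, 18)) = (-348 + 5*(9 - 3))*(223 + 18*18) = (-348 + 5*6)*(223 + 324) = (-348 + 30)*547 = -318*547 = -173946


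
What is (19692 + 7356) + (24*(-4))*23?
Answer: 24840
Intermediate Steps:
(19692 + 7356) + (24*(-4))*23 = 27048 - 96*23 = 27048 - 2208 = 24840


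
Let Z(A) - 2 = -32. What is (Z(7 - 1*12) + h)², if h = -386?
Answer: 173056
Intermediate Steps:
Z(A) = -30 (Z(A) = 2 - 32 = -30)
(Z(7 - 1*12) + h)² = (-30 - 386)² = (-416)² = 173056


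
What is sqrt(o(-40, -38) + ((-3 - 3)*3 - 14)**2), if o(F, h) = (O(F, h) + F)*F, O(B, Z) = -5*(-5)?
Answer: 2*sqrt(406) ≈ 40.299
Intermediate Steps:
O(B, Z) = 25
o(F, h) = F*(25 + F) (o(F, h) = (25 + F)*F = F*(25 + F))
sqrt(o(-40, -38) + ((-3 - 3)*3 - 14)**2) = sqrt(-40*(25 - 40) + ((-3 - 3)*3 - 14)**2) = sqrt(-40*(-15) + (-6*3 - 14)**2) = sqrt(600 + (-18 - 14)**2) = sqrt(600 + (-32)**2) = sqrt(600 + 1024) = sqrt(1624) = 2*sqrt(406)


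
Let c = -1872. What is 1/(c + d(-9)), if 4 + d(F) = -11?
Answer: -1/1887 ≈ -0.00052994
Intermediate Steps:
d(F) = -15 (d(F) = -4 - 11 = -15)
1/(c + d(-9)) = 1/(-1872 - 15) = 1/(-1887) = -1/1887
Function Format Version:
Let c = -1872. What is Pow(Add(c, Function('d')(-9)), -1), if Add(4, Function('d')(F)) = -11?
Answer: Rational(-1, 1887) ≈ -0.00052994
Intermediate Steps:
Function('d')(F) = -15 (Function('d')(F) = Add(-4, -11) = -15)
Pow(Add(c, Function('d')(-9)), -1) = Pow(Add(-1872, -15), -1) = Pow(-1887, -1) = Rational(-1, 1887)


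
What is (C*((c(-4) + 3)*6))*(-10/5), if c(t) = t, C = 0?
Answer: 0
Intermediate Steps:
(C*((c(-4) + 3)*6))*(-10/5) = (0*((-4 + 3)*6))*(-10/5) = (0*(-1*6))*(-10*⅕) = (0*(-6))*(-2) = 0*(-2) = 0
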